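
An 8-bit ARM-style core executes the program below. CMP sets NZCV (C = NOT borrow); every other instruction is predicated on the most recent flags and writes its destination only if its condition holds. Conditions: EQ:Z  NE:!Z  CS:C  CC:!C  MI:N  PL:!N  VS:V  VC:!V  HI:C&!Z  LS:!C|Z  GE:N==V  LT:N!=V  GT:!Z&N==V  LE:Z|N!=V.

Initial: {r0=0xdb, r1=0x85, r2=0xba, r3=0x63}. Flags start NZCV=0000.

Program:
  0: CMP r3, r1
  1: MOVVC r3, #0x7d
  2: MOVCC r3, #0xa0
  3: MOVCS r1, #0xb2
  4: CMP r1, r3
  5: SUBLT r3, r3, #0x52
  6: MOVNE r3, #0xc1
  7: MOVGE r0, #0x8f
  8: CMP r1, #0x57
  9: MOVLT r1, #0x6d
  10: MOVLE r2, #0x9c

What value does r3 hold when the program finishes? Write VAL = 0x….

VAL = 0xc1

0: ✓ CMP  NZCV=1001
1: · MOVVC
2: ✓ MOVCC  r3←0xa0
3: · MOVCS
4: ✓ CMP  NZCV=1000
5: ✓ SUBLT  r3←0x4e
6: ✓ MOVNE  r3←0xc1
7: · MOVGE
8: ✓ CMP  NZCV=0011
9: ✓ MOVLT  r1←0x6d
10: ✓ MOVLE  r2←0x9c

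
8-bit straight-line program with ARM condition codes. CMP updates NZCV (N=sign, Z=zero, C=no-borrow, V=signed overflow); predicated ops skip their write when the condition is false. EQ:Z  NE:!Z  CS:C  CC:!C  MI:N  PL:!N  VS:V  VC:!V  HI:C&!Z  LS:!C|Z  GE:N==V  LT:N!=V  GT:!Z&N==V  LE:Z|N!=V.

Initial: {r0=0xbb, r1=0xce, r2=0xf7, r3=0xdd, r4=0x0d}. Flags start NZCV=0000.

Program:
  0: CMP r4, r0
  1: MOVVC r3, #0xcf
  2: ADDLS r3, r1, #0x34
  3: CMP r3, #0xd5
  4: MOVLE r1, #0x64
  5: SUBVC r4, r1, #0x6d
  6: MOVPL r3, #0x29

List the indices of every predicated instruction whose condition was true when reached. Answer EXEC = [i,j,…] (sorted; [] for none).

EXEC = [1,2,5,6]

0: ✓ CMP  NZCV=0000
1: ✓ MOVVC  r3←0xcf
2: ✓ ADDLS  r3←0x02
3: ✓ CMP  NZCV=0000
4: · MOVLE
5: ✓ SUBVC  r4←0x61
6: ✓ MOVPL  r3←0x29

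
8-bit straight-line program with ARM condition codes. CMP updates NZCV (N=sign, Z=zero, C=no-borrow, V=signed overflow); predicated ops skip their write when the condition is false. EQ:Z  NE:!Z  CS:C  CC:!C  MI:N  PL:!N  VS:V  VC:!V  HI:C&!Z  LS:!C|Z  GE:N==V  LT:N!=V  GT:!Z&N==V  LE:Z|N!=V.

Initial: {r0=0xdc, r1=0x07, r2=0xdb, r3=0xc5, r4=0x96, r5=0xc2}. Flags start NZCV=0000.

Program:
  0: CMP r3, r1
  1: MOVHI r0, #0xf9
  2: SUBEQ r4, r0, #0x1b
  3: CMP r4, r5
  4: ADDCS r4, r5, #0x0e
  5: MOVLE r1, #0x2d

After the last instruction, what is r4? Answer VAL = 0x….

[0] flags=1010 → (cmp)
[1] flags=1010 HI?T → r0=0xf9
[2] flags=1010 EQ?F → skip
[3] flags=1000 → (cmp)
[4] flags=1000 CS?F → skip
[5] flags=1000 LE?T → r1=0x2d

VAL = 0x96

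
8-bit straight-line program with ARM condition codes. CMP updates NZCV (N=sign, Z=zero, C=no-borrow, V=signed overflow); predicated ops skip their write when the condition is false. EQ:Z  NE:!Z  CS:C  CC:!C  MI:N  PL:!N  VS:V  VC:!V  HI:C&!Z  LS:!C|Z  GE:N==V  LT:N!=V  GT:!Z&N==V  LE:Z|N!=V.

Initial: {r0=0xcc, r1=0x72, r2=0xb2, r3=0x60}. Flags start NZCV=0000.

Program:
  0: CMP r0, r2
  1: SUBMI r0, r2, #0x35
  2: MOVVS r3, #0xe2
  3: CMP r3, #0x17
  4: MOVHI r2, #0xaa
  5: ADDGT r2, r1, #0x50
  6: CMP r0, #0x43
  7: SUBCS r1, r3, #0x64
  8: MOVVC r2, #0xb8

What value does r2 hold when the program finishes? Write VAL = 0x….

[0] flags=0010 → (cmp)
[1] flags=0010 MI?F → skip
[2] flags=0010 VS?F → skip
[3] flags=0010 → (cmp)
[4] flags=0010 HI?T → r2=0xaa
[5] flags=0010 GT?T → r2=0xc2
[6] flags=1010 → (cmp)
[7] flags=1010 CS?T → r1=0xfc
[8] flags=1010 VC?T → r2=0xb8

VAL = 0xb8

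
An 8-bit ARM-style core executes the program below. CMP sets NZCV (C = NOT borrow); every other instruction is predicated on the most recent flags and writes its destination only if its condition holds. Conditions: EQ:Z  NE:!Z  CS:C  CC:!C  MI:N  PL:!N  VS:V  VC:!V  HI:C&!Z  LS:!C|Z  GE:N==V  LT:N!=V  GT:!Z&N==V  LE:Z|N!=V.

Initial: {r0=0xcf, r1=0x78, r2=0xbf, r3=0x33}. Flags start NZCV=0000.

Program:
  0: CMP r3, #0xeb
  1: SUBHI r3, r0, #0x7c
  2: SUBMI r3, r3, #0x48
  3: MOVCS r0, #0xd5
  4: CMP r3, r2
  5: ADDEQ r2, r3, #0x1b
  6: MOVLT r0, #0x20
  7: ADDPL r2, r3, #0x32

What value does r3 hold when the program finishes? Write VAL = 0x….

VAL = 0x33

[0] flags=0000 → (cmp)
[1] flags=0000 HI?F → skip
[2] flags=0000 MI?F → skip
[3] flags=0000 CS?F → skip
[4] flags=0000 → (cmp)
[5] flags=0000 EQ?F → skip
[6] flags=0000 LT?F → skip
[7] flags=0000 PL?T → r2=0x65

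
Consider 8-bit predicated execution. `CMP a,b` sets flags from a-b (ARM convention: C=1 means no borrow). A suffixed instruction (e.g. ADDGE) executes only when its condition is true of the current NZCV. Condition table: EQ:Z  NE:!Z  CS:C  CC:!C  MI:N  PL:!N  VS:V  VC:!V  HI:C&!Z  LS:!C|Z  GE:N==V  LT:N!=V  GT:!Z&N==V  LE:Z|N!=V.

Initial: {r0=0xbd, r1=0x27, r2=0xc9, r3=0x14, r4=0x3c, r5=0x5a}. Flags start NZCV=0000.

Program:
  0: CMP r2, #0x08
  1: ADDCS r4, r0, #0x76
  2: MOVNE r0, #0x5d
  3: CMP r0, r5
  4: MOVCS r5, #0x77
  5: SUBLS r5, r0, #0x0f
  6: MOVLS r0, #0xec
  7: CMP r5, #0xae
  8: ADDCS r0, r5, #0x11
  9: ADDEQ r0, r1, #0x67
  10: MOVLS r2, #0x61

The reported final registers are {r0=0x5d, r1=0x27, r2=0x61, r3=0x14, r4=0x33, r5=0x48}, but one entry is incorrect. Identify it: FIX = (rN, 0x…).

0: ✓ CMP  NZCV=1010
1: ✓ ADDCS  r4←0x33
2: ✓ MOVNE  r0←0x5d
3: ✓ CMP  NZCV=0010
4: ✓ MOVCS  r5←0x77
5: · SUBLS
6: · MOVLS
7: ✓ CMP  NZCV=1001
8: · ADDCS
9: · ADDEQ
10: ✓ MOVLS  r2←0x61

FIX = (r5, 0x77)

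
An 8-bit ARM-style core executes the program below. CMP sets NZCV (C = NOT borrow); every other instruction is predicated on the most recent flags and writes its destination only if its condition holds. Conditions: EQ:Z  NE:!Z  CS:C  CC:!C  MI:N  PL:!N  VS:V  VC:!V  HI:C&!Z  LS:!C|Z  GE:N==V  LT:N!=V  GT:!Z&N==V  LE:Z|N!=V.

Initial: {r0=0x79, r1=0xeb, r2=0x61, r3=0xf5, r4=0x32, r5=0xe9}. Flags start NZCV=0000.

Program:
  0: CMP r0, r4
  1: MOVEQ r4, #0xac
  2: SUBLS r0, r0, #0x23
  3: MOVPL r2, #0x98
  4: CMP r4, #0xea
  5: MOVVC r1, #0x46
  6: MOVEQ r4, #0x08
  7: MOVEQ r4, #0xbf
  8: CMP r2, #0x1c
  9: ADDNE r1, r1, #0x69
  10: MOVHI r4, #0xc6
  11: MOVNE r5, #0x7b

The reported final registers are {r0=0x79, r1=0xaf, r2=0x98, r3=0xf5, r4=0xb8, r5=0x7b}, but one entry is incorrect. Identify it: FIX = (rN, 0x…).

[0] flags=0010 → (cmp)
[1] flags=0010 EQ?F → skip
[2] flags=0010 LS?F → skip
[3] flags=0010 PL?T → r2=0x98
[4] flags=0000 → (cmp)
[5] flags=0000 VC?T → r1=0x46
[6] flags=0000 EQ?F → skip
[7] flags=0000 EQ?F → skip
[8] flags=0011 → (cmp)
[9] flags=0011 NE?T → r1=0xaf
[10] flags=0011 HI?T → r4=0xc6
[11] flags=0011 NE?T → r5=0x7b

FIX = (r4, 0xc6)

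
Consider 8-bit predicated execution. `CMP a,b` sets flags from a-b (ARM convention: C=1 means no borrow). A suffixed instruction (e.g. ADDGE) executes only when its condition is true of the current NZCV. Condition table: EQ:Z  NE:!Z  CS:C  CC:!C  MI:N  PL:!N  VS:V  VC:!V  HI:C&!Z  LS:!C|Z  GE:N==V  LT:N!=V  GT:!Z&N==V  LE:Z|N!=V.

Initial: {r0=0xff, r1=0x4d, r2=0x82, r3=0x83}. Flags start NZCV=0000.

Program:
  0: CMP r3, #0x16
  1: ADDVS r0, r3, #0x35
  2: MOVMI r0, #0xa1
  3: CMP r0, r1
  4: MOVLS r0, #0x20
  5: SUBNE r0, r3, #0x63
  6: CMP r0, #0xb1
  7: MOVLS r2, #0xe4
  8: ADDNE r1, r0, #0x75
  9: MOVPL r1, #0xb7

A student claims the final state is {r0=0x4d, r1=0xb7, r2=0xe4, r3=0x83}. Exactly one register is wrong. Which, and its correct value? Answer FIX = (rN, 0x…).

0: ✓ CMP  NZCV=0011
1: ✓ ADDVS  r0←0xb8
2: · MOVMI
3: ✓ CMP  NZCV=0011
4: · MOVLS
5: ✓ SUBNE  r0←0x20
6: ✓ CMP  NZCV=0000
7: ✓ MOVLS  r2←0xe4
8: ✓ ADDNE  r1←0x95
9: ✓ MOVPL  r1←0xb7

FIX = (r0, 0x20)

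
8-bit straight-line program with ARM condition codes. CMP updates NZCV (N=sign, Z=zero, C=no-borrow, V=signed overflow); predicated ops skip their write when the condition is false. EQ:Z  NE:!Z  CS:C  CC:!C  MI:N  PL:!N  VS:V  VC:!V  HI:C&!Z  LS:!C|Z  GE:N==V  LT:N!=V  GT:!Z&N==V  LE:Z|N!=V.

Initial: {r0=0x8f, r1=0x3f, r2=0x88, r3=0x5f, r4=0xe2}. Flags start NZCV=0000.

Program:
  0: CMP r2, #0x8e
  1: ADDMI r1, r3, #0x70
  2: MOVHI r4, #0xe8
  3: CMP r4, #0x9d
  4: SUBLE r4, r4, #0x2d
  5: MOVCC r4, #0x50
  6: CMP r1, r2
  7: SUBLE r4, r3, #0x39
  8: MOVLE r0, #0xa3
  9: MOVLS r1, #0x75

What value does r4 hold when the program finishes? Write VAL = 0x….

VAL = 0xe2

0: ✓ CMP  NZCV=1000
1: ✓ ADDMI  r1←0xcf
2: · MOVHI
3: ✓ CMP  NZCV=0010
4: · SUBLE
5: · MOVCC
6: ✓ CMP  NZCV=0010
7: · SUBLE
8: · MOVLE
9: · MOVLS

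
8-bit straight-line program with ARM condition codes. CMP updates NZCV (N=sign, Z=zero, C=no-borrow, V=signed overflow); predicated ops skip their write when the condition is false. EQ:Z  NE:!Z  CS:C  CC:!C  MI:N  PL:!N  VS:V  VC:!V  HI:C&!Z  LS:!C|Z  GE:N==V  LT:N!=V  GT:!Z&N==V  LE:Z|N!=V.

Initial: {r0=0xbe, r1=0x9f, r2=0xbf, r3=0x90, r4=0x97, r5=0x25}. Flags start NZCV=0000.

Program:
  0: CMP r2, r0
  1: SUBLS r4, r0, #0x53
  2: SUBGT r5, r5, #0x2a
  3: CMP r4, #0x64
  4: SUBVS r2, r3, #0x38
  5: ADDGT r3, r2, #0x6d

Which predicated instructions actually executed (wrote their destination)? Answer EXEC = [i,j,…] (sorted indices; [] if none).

0: ✓ CMP  NZCV=0010
1: · SUBLS
2: ✓ SUBGT  r5←0xfb
3: ✓ CMP  NZCV=0011
4: ✓ SUBVS  r2←0x58
5: · ADDGT

EXEC = [2,4]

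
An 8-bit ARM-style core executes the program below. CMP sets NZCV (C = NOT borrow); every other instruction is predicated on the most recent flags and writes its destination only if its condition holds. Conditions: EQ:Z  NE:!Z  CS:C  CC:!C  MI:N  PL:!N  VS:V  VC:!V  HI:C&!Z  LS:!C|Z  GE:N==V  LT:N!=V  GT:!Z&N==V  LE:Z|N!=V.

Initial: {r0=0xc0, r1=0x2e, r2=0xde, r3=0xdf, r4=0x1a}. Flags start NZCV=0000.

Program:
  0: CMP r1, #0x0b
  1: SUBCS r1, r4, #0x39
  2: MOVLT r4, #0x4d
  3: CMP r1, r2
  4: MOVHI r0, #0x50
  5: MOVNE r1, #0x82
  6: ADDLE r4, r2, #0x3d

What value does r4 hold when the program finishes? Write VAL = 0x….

0: ✓ CMP  NZCV=0010
1: ✓ SUBCS  r1←0xe1
2: · MOVLT
3: ✓ CMP  NZCV=0010
4: ✓ MOVHI  r0←0x50
5: ✓ MOVNE  r1←0x82
6: · ADDLE

VAL = 0x1a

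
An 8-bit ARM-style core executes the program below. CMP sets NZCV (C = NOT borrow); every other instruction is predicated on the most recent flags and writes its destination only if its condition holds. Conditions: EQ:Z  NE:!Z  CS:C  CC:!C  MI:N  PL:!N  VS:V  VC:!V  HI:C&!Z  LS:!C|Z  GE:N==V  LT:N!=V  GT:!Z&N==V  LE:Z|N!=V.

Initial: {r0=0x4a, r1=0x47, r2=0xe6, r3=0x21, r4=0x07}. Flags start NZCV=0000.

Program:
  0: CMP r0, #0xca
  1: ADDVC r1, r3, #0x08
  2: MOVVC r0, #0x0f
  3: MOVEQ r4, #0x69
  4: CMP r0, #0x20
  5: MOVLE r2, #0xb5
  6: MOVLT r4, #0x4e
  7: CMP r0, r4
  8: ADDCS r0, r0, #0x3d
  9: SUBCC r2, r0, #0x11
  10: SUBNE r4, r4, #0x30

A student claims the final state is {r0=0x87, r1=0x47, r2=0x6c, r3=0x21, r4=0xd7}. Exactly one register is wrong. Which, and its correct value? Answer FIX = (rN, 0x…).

FIX = (r2, 0xe6)

0: ✓ CMP  NZCV=1001
1: · ADDVC
2: · MOVVC
3: · MOVEQ
4: ✓ CMP  NZCV=0010
5: · MOVLE
6: · MOVLT
7: ✓ CMP  NZCV=0010
8: ✓ ADDCS  r0←0x87
9: · SUBCC
10: ✓ SUBNE  r4←0xd7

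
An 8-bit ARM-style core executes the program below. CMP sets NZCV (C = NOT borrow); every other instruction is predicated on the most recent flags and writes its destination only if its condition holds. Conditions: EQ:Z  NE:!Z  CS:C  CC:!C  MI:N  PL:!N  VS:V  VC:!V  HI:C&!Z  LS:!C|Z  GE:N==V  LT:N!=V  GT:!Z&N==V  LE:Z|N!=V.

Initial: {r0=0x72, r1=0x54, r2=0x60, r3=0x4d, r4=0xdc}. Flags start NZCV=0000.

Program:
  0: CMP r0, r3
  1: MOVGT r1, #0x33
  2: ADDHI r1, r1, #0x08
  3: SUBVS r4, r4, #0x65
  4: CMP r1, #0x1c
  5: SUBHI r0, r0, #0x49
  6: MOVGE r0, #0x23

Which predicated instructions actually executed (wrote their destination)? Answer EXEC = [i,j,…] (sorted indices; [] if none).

0: ✓ CMP  NZCV=0010
1: ✓ MOVGT  r1←0x33
2: ✓ ADDHI  r1←0x3b
3: · SUBVS
4: ✓ CMP  NZCV=0010
5: ✓ SUBHI  r0←0x29
6: ✓ MOVGE  r0←0x23

EXEC = [1,2,5,6]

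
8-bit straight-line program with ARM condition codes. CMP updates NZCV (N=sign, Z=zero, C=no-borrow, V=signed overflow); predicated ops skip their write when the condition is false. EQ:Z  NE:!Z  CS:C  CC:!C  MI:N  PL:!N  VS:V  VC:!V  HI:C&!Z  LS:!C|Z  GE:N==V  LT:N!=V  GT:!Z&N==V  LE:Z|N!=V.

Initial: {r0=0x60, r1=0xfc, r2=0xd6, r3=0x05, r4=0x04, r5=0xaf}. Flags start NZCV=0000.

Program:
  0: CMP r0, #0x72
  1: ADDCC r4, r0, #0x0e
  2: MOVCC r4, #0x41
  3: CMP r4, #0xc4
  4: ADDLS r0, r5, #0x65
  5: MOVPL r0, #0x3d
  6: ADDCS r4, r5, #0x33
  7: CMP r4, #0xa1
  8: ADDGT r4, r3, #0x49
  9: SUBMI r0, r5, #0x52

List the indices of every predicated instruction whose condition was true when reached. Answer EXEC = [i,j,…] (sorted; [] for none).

EXEC = [1,2,4,5,8,9]

[0] flags=1000 → (cmp)
[1] flags=1000 CC?T → r4=0x6e
[2] flags=1000 CC?T → r4=0x41
[3] flags=0000 → (cmp)
[4] flags=0000 LS?T → r0=0x14
[5] flags=0000 PL?T → r0=0x3d
[6] flags=0000 CS?F → skip
[7] flags=1001 → (cmp)
[8] flags=1001 GT?T → r4=0x4e
[9] flags=1001 MI?T → r0=0x5d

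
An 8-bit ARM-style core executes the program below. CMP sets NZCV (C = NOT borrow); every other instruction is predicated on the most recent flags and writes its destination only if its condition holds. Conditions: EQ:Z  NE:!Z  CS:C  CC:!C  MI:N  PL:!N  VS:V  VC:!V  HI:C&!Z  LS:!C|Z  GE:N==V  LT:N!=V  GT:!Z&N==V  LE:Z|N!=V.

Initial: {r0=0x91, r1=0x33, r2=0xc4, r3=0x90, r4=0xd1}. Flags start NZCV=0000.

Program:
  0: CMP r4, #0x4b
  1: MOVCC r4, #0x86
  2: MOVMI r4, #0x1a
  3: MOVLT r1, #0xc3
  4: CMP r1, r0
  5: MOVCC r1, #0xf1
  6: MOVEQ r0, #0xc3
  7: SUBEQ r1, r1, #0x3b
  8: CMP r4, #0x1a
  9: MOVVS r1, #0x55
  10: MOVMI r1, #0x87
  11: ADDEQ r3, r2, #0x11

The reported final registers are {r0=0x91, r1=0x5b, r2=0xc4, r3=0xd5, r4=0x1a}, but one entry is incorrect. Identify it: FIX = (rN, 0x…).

FIX = (r1, 0xc3)

0: ✓ CMP  NZCV=1010
1: · MOVCC
2: ✓ MOVMI  r4←0x1a
3: ✓ MOVLT  r1←0xc3
4: ✓ CMP  NZCV=0010
5: · MOVCC
6: · MOVEQ
7: · SUBEQ
8: ✓ CMP  NZCV=0110
9: · MOVVS
10: · MOVMI
11: ✓ ADDEQ  r3←0xd5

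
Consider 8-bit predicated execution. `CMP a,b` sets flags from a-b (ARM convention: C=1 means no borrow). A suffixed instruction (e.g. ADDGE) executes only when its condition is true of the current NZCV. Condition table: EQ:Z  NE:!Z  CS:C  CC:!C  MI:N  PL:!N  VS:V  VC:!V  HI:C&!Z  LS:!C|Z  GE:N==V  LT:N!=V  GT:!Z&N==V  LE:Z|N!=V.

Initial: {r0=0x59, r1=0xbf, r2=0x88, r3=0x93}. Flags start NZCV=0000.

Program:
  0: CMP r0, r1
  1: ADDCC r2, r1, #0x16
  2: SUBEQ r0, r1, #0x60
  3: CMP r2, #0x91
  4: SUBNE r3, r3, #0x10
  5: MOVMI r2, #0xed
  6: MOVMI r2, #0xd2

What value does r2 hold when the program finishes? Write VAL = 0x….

[0] flags=1001 → (cmp)
[1] flags=1001 CC?T → r2=0xd5
[2] flags=1001 EQ?F → skip
[3] flags=0010 → (cmp)
[4] flags=0010 NE?T → r3=0x83
[5] flags=0010 MI?F → skip
[6] flags=0010 MI?F → skip

VAL = 0xd5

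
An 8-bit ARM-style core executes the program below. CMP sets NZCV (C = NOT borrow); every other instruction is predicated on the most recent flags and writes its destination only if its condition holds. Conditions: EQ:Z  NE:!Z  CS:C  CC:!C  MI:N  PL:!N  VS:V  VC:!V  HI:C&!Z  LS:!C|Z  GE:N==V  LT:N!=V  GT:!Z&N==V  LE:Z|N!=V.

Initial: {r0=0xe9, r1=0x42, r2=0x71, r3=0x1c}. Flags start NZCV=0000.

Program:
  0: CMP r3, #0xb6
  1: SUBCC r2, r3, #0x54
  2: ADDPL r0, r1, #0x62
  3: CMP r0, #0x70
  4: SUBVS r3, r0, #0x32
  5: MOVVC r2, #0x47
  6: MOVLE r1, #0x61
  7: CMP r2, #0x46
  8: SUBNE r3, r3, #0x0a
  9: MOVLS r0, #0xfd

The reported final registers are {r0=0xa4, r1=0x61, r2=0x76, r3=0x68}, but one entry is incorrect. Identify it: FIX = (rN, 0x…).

FIX = (r2, 0xc8)

[0] flags=0000 → (cmp)
[1] flags=0000 CC?T → r2=0xc8
[2] flags=0000 PL?T → r0=0xa4
[3] flags=0011 → (cmp)
[4] flags=0011 VS?T → r3=0x72
[5] flags=0011 VC?F → skip
[6] flags=0011 LE?T → r1=0x61
[7] flags=1010 → (cmp)
[8] flags=1010 NE?T → r3=0x68
[9] flags=1010 LS?F → skip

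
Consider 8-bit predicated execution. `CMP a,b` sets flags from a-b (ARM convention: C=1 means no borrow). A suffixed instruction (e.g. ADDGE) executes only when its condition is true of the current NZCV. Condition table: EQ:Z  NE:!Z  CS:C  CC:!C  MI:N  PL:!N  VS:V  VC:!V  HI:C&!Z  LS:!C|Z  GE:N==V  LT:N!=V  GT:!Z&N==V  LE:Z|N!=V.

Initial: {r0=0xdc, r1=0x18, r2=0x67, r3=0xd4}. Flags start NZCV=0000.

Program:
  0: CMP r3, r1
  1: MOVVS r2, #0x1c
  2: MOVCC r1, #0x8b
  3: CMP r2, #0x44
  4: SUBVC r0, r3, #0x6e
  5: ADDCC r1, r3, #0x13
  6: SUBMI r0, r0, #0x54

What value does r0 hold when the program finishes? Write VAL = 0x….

[0] flags=1010 → (cmp)
[1] flags=1010 VS?F → skip
[2] flags=1010 CC?F → skip
[3] flags=0010 → (cmp)
[4] flags=0010 VC?T → r0=0x66
[5] flags=0010 CC?F → skip
[6] flags=0010 MI?F → skip

VAL = 0x66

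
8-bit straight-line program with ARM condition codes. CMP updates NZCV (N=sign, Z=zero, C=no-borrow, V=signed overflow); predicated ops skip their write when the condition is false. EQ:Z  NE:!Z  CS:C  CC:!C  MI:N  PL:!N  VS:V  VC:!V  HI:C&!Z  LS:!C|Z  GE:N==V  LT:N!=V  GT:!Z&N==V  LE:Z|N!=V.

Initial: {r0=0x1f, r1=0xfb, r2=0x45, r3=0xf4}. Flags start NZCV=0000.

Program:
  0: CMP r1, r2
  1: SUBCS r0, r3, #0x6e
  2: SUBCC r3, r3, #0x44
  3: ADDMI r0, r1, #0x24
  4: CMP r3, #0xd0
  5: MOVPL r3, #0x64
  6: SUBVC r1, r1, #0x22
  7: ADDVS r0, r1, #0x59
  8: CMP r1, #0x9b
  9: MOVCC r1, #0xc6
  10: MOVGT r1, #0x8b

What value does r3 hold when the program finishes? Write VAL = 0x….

[0] flags=1010 → (cmp)
[1] flags=1010 CS?T → r0=0x86
[2] flags=1010 CC?F → skip
[3] flags=1010 MI?T → r0=0x1f
[4] flags=0010 → (cmp)
[5] flags=0010 PL?T → r3=0x64
[6] flags=0010 VC?T → r1=0xd9
[7] flags=0010 VS?F → skip
[8] flags=0010 → (cmp)
[9] flags=0010 CC?F → skip
[10] flags=0010 GT?T → r1=0x8b

VAL = 0x64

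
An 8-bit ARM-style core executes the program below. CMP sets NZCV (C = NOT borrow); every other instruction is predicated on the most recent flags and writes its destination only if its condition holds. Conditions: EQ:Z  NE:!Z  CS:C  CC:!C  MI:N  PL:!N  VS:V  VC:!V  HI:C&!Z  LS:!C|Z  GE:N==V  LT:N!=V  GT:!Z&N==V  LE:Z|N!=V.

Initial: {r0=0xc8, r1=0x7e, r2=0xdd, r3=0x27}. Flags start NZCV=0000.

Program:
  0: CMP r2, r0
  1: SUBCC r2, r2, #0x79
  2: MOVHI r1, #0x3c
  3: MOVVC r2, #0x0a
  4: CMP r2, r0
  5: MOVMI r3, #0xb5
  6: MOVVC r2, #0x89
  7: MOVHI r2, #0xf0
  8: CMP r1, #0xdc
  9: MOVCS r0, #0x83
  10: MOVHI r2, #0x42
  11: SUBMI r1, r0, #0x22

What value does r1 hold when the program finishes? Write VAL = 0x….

VAL = 0x3c

0: ✓ CMP  NZCV=0010
1: · SUBCC
2: ✓ MOVHI  r1←0x3c
3: ✓ MOVVC  r2←0x0a
4: ✓ CMP  NZCV=0000
5: · MOVMI
6: ✓ MOVVC  r2←0x89
7: · MOVHI
8: ✓ CMP  NZCV=0000
9: · MOVCS
10: · MOVHI
11: · SUBMI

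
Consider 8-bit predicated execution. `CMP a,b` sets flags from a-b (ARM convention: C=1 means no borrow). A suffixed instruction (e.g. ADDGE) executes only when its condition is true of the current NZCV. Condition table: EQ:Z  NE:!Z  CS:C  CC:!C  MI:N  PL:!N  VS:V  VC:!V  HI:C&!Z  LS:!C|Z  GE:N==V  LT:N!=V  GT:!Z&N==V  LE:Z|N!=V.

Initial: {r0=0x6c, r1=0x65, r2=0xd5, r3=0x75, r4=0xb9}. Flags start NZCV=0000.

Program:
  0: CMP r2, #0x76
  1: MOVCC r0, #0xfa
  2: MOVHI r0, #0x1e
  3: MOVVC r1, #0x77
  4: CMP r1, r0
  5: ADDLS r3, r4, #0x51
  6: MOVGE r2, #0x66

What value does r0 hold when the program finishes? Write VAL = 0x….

[0] flags=0011 → (cmp)
[1] flags=0011 CC?F → skip
[2] flags=0011 HI?T → r0=0x1e
[3] flags=0011 VC?F → skip
[4] flags=0010 → (cmp)
[5] flags=0010 LS?F → skip
[6] flags=0010 GE?T → r2=0x66

VAL = 0x1e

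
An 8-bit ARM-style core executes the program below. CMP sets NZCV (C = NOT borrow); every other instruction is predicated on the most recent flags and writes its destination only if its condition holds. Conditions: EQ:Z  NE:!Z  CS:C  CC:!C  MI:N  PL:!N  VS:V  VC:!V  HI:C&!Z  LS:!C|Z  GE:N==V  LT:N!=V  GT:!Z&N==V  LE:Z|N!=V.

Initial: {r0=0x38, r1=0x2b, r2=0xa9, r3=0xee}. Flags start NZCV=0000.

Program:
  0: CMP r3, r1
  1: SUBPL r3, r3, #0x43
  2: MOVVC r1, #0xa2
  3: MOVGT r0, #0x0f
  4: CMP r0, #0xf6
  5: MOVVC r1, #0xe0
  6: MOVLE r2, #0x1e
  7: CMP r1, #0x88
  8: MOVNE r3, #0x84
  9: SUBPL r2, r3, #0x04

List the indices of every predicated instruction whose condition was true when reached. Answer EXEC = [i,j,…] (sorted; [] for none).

[0] flags=1010 → (cmp)
[1] flags=1010 PL?F → skip
[2] flags=1010 VC?T → r1=0xa2
[3] flags=1010 GT?F → skip
[4] flags=0000 → (cmp)
[5] flags=0000 VC?T → r1=0xe0
[6] flags=0000 LE?F → skip
[7] flags=0010 → (cmp)
[8] flags=0010 NE?T → r3=0x84
[9] flags=0010 PL?T → r2=0x80

EXEC = [2,5,8,9]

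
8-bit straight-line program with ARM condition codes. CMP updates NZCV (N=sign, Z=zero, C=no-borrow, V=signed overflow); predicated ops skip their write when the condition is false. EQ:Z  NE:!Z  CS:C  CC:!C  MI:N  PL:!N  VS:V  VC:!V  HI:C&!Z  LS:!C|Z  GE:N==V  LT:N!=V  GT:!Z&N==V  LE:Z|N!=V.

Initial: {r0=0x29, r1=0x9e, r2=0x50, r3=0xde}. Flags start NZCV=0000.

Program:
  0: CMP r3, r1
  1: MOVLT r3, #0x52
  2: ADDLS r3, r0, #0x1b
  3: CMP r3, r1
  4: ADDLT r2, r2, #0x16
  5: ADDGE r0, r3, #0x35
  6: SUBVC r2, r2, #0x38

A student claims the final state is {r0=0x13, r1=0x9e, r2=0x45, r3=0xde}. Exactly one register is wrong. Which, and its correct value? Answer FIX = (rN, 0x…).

FIX = (r2, 0x18)

0: ✓ CMP  NZCV=0010
1: · MOVLT
2: · ADDLS
3: ✓ CMP  NZCV=0010
4: · ADDLT
5: ✓ ADDGE  r0←0x13
6: ✓ SUBVC  r2←0x18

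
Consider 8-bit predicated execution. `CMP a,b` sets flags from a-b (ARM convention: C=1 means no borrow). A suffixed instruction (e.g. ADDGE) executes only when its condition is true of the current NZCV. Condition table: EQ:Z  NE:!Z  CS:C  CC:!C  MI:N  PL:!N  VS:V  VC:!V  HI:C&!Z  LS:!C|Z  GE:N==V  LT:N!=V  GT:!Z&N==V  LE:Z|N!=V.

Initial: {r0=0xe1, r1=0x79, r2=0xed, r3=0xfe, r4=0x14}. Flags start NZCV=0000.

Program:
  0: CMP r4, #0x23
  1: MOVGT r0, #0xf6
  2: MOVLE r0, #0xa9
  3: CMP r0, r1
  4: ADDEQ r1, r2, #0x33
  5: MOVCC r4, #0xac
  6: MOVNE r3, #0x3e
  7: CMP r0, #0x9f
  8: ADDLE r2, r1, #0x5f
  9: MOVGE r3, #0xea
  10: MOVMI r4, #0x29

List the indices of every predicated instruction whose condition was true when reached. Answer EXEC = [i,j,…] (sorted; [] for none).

EXEC = [2,6,9]

[0] flags=1000 → (cmp)
[1] flags=1000 GT?F → skip
[2] flags=1000 LE?T → r0=0xa9
[3] flags=0011 → (cmp)
[4] flags=0011 EQ?F → skip
[5] flags=0011 CC?F → skip
[6] flags=0011 NE?T → r3=0x3e
[7] flags=0010 → (cmp)
[8] flags=0010 LE?F → skip
[9] flags=0010 GE?T → r3=0xea
[10] flags=0010 MI?F → skip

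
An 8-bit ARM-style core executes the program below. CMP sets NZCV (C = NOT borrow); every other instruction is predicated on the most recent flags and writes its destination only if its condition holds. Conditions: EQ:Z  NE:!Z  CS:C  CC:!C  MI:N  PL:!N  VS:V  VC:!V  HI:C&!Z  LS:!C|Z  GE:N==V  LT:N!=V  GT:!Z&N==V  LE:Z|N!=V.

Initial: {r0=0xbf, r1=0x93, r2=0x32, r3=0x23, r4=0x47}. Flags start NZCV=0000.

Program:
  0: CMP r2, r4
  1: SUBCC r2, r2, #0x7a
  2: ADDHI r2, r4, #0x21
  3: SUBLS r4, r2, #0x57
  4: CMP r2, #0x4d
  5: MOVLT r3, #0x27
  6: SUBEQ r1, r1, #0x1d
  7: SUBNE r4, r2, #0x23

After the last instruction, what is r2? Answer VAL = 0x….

VAL = 0xb8

0: ✓ CMP  NZCV=1000
1: ✓ SUBCC  r2←0xb8
2: · ADDHI
3: ✓ SUBLS  r4←0x61
4: ✓ CMP  NZCV=0011
5: ✓ MOVLT  r3←0x27
6: · SUBEQ
7: ✓ SUBNE  r4←0x95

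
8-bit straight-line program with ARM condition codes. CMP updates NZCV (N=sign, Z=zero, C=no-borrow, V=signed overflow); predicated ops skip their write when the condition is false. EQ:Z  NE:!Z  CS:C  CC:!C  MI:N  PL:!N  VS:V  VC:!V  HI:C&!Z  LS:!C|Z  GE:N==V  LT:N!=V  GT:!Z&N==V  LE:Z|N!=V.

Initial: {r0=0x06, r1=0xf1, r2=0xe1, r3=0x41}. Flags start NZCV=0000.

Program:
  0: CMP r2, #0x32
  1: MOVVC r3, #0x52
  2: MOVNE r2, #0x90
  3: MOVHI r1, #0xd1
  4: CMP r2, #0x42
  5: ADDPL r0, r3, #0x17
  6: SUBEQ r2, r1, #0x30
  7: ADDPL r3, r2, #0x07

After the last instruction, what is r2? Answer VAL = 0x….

VAL = 0x90

[0] flags=1010 → (cmp)
[1] flags=1010 VC?T → r3=0x52
[2] flags=1010 NE?T → r2=0x90
[3] flags=1010 HI?T → r1=0xd1
[4] flags=0011 → (cmp)
[5] flags=0011 PL?T → r0=0x69
[6] flags=0011 EQ?F → skip
[7] flags=0011 PL?T → r3=0x97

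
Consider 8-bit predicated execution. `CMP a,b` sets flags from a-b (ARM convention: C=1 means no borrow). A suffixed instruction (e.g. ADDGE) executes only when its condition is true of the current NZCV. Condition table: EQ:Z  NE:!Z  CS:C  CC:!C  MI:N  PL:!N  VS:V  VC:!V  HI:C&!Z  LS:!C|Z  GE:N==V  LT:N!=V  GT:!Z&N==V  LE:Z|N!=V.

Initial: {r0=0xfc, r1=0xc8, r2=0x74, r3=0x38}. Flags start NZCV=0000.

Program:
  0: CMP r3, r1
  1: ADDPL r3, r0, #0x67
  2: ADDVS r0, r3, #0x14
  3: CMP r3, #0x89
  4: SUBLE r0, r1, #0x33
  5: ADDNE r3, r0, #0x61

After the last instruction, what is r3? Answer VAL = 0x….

0: ✓ CMP  NZCV=0000
1: ✓ ADDPL  r3←0x63
2: · ADDVS
3: ✓ CMP  NZCV=1001
4: · SUBLE
5: ✓ ADDNE  r3←0x5d

VAL = 0x5d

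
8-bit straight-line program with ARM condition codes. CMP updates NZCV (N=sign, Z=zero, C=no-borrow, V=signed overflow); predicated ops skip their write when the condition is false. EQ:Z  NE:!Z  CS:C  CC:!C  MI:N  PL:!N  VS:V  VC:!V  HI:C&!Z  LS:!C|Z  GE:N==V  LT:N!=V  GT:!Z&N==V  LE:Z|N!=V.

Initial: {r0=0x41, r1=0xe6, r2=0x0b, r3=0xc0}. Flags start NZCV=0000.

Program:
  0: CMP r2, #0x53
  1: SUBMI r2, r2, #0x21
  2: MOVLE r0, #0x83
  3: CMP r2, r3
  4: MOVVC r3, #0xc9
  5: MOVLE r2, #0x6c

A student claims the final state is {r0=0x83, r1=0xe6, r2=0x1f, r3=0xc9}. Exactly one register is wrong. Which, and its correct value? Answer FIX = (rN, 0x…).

[0] flags=1000 → (cmp)
[1] flags=1000 MI?T → r2=0xea
[2] flags=1000 LE?T → r0=0x83
[3] flags=0010 → (cmp)
[4] flags=0010 VC?T → r3=0xc9
[5] flags=0010 LE?F → skip

FIX = (r2, 0xea)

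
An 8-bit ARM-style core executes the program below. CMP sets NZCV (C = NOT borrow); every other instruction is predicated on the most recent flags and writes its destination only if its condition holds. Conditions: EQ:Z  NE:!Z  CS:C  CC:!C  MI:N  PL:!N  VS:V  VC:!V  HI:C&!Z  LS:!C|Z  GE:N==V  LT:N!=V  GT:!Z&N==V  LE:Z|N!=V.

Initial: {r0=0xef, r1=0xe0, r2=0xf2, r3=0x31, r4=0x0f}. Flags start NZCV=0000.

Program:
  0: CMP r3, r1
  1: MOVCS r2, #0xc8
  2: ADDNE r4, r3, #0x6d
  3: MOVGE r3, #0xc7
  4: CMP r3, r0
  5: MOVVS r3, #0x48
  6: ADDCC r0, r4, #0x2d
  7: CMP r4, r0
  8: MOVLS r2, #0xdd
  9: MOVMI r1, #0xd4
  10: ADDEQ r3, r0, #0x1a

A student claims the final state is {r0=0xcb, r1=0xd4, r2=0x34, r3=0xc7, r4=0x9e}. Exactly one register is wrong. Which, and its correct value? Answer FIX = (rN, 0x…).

[0] flags=0000 → (cmp)
[1] flags=0000 CS?F → skip
[2] flags=0000 NE?T → r4=0x9e
[3] flags=0000 GE?T → r3=0xc7
[4] flags=1000 → (cmp)
[5] flags=1000 VS?F → skip
[6] flags=1000 CC?T → r0=0xcb
[7] flags=1000 → (cmp)
[8] flags=1000 LS?T → r2=0xdd
[9] flags=1000 MI?T → r1=0xd4
[10] flags=1000 EQ?F → skip

FIX = (r2, 0xdd)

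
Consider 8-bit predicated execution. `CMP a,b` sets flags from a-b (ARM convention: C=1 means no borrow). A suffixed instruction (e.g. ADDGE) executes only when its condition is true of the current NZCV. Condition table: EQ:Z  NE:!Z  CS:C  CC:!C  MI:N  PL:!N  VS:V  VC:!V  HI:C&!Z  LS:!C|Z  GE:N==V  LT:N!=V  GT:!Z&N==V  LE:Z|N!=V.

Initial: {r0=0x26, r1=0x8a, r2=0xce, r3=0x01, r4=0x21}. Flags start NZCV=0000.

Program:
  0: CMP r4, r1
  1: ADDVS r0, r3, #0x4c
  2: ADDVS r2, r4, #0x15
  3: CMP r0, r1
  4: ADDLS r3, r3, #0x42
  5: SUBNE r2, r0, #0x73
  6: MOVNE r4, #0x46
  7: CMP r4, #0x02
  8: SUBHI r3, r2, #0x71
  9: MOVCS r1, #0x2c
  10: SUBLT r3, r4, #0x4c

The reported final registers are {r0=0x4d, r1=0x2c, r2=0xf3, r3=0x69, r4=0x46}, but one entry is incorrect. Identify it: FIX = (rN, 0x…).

FIX = (r2, 0xda)

0: ✓ CMP  NZCV=1001
1: ✓ ADDVS  r0←0x4d
2: ✓ ADDVS  r2←0x36
3: ✓ CMP  NZCV=1001
4: ✓ ADDLS  r3←0x43
5: ✓ SUBNE  r2←0xda
6: ✓ MOVNE  r4←0x46
7: ✓ CMP  NZCV=0010
8: ✓ SUBHI  r3←0x69
9: ✓ MOVCS  r1←0x2c
10: · SUBLT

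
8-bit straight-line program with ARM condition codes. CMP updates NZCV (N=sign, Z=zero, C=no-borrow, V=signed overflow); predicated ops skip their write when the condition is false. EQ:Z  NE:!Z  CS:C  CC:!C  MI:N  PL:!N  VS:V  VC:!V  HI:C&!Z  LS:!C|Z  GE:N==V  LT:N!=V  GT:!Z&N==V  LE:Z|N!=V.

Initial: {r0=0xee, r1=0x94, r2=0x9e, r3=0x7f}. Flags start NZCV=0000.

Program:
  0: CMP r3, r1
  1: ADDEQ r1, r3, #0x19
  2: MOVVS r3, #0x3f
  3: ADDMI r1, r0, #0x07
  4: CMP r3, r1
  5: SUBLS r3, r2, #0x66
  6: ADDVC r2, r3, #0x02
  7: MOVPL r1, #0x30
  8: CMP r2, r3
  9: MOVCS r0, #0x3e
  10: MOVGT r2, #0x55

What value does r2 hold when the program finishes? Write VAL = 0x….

0: ✓ CMP  NZCV=1001
1: · ADDEQ
2: ✓ MOVVS  r3←0x3f
3: ✓ ADDMI  r1←0xf5
4: ✓ CMP  NZCV=0000
5: ✓ SUBLS  r3←0x38
6: ✓ ADDVC  r2←0x3a
7: ✓ MOVPL  r1←0x30
8: ✓ CMP  NZCV=0010
9: ✓ MOVCS  r0←0x3e
10: ✓ MOVGT  r2←0x55

VAL = 0x55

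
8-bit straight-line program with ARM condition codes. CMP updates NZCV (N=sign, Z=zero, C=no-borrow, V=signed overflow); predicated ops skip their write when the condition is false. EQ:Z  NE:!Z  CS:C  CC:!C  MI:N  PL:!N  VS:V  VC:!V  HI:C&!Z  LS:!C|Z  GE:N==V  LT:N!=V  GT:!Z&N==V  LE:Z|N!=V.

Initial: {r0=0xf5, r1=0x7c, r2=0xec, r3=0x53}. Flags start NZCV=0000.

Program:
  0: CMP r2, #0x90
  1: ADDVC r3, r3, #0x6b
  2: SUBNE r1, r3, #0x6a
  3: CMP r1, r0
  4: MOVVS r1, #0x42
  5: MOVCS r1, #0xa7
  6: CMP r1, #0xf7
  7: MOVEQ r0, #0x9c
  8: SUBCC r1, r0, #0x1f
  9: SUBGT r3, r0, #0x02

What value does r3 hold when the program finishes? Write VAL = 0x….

[0] flags=0010 → (cmp)
[1] flags=0010 VC?T → r3=0xbe
[2] flags=0010 NE?T → r1=0x54
[3] flags=0000 → (cmp)
[4] flags=0000 VS?F → skip
[5] flags=0000 CS?F → skip
[6] flags=0000 → (cmp)
[7] flags=0000 EQ?F → skip
[8] flags=0000 CC?T → r1=0xd6
[9] flags=0000 GT?T → r3=0xf3

VAL = 0xf3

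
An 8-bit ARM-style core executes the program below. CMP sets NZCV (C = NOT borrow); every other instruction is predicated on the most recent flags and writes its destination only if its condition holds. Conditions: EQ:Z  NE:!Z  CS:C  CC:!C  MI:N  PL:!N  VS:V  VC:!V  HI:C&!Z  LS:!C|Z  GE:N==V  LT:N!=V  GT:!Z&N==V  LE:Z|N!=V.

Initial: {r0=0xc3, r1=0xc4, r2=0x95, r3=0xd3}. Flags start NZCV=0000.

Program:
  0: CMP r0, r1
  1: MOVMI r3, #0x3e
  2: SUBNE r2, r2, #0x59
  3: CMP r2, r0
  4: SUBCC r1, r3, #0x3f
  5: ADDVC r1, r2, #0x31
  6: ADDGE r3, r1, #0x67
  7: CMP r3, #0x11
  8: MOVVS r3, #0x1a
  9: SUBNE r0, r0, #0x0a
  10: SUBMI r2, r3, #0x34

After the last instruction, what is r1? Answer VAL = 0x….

VAL = 0x6d

0: ✓ CMP  NZCV=1000
1: ✓ MOVMI  r3←0x3e
2: ✓ SUBNE  r2←0x3c
3: ✓ CMP  NZCV=0000
4: ✓ SUBCC  r1←0xff
5: ✓ ADDVC  r1←0x6d
6: ✓ ADDGE  r3←0xd4
7: ✓ CMP  NZCV=1010
8: · MOVVS
9: ✓ SUBNE  r0←0xb9
10: ✓ SUBMI  r2←0xa0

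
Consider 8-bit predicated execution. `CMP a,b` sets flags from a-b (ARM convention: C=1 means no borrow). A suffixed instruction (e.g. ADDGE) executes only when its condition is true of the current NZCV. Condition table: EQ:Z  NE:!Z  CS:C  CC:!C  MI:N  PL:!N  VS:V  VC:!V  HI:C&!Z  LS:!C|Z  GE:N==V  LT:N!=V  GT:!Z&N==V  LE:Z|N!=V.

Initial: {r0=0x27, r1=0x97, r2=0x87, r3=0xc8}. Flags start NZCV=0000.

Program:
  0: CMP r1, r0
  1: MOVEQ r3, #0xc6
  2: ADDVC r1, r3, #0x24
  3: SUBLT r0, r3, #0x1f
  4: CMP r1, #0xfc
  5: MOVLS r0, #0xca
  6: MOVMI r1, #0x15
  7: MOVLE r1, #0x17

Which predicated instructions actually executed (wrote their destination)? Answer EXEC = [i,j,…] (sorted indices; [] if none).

[0] flags=0011 → (cmp)
[1] flags=0011 EQ?F → skip
[2] flags=0011 VC?F → skip
[3] flags=0011 LT?T → r0=0xa9
[4] flags=1000 → (cmp)
[5] flags=1000 LS?T → r0=0xca
[6] flags=1000 MI?T → r1=0x15
[7] flags=1000 LE?T → r1=0x17

EXEC = [3,5,6,7]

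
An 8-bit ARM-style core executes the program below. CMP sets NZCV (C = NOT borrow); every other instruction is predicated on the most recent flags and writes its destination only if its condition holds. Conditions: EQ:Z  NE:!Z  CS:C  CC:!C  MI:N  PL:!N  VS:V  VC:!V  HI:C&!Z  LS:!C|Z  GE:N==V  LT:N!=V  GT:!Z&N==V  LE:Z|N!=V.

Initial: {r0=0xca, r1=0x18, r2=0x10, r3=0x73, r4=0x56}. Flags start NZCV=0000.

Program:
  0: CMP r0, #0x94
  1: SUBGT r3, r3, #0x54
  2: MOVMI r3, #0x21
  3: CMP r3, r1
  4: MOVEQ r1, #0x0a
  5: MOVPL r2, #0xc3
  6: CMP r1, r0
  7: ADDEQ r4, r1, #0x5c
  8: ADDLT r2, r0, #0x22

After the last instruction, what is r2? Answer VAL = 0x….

VAL = 0xc3

0: ✓ CMP  NZCV=0010
1: ✓ SUBGT  r3←0x1f
2: · MOVMI
3: ✓ CMP  NZCV=0010
4: · MOVEQ
5: ✓ MOVPL  r2←0xc3
6: ✓ CMP  NZCV=0000
7: · ADDEQ
8: · ADDLT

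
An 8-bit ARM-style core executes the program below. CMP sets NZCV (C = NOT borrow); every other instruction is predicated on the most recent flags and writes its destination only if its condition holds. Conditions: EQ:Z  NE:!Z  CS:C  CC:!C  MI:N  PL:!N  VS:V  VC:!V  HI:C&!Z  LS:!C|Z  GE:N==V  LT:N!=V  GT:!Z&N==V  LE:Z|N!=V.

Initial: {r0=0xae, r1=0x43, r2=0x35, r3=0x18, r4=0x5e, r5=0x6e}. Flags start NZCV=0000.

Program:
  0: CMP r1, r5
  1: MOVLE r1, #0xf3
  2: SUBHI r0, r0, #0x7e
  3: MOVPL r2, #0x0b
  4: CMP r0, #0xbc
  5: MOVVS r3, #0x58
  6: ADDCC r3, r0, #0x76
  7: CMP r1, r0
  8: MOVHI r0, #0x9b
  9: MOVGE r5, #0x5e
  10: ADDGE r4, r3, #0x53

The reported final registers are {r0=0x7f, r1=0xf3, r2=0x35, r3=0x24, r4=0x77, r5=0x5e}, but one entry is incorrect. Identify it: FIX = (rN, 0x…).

0: ✓ CMP  NZCV=1000
1: ✓ MOVLE  r1←0xf3
2: · SUBHI
3: · MOVPL
4: ✓ CMP  NZCV=1000
5: · MOVVS
6: ✓ ADDCC  r3←0x24
7: ✓ CMP  NZCV=0010
8: ✓ MOVHI  r0←0x9b
9: ✓ MOVGE  r5←0x5e
10: ✓ ADDGE  r4←0x77

FIX = (r0, 0x9b)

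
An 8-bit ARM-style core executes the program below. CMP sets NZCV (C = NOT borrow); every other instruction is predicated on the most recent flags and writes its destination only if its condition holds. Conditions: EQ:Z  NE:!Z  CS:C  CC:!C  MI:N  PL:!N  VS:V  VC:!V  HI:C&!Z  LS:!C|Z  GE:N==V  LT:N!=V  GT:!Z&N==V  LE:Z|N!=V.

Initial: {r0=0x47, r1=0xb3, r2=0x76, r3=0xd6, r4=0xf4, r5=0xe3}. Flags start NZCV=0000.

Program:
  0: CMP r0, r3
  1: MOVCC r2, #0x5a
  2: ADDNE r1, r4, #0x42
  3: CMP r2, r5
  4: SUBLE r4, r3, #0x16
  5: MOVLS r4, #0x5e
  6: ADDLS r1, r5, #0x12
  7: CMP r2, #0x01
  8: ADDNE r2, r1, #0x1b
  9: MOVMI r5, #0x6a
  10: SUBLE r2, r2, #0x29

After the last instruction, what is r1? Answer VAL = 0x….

0: ✓ CMP  NZCV=0000
1: ✓ MOVCC  r2←0x5a
2: ✓ ADDNE  r1←0x36
3: ✓ CMP  NZCV=0000
4: · SUBLE
5: ✓ MOVLS  r4←0x5e
6: ✓ ADDLS  r1←0xf5
7: ✓ CMP  NZCV=0010
8: ✓ ADDNE  r2←0x10
9: · MOVMI
10: · SUBLE

VAL = 0xf5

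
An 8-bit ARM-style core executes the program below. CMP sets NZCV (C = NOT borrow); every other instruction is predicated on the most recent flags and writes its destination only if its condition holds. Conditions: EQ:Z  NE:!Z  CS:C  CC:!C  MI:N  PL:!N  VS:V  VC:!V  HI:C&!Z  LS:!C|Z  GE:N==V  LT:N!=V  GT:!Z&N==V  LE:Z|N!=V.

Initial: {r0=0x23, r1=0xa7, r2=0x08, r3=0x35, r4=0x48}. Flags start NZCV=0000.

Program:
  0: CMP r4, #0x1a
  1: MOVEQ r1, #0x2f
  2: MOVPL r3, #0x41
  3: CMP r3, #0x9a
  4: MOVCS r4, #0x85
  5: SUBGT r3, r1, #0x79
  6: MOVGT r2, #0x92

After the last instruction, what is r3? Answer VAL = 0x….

VAL = 0x2e

[0] flags=0010 → (cmp)
[1] flags=0010 EQ?F → skip
[2] flags=0010 PL?T → r3=0x41
[3] flags=1001 → (cmp)
[4] flags=1001 CS?F → skip
[5] flags=1001 GT?T → r3=0x2e
[6] flags=1001 GT?T → r2=0x92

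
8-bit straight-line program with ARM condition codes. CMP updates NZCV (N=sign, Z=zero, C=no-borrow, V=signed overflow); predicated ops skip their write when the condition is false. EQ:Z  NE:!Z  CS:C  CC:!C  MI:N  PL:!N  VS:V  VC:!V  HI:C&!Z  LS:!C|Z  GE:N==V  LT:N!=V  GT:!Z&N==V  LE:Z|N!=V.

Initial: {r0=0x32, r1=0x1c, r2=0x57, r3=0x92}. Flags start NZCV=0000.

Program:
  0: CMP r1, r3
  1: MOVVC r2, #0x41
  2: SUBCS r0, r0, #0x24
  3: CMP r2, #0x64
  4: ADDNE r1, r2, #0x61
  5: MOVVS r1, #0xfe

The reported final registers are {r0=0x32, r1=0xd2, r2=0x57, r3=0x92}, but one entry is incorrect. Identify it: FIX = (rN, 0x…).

0: ✓ CMP  NZCV=1001
1: · MOVVC
2: · SUBCS
3: ✓ CMP  NZCV=1000
4: ✓ ADDNE  r1←0xb8
5: · MOVVS

FIX = (r1, 0xb8)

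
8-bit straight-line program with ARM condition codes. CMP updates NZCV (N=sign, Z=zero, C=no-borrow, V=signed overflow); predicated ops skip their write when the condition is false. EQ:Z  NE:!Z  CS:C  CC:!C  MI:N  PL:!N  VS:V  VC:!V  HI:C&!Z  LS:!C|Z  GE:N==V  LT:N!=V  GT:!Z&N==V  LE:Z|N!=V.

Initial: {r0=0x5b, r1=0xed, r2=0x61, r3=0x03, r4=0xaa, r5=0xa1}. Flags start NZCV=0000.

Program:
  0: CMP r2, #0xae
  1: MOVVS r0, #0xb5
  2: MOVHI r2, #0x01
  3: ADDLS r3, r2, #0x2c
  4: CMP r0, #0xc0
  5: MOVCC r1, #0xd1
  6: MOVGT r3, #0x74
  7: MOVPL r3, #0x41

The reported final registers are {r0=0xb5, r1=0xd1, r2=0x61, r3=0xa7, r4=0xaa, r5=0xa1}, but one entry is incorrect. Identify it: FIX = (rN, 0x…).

FIX = (r3, 0x8d)

0: ✓ CMP  NZCV=1001
1: ✓ MOVVS  r0←0xb5
2: · MOVHI
3: ✓ ADDLS  r3←0x8d
4: ✓ CMP  NZCV=1000
5: ✓ MOVCC  r1←0xd1
6: · MOVGT
7: · MOVPL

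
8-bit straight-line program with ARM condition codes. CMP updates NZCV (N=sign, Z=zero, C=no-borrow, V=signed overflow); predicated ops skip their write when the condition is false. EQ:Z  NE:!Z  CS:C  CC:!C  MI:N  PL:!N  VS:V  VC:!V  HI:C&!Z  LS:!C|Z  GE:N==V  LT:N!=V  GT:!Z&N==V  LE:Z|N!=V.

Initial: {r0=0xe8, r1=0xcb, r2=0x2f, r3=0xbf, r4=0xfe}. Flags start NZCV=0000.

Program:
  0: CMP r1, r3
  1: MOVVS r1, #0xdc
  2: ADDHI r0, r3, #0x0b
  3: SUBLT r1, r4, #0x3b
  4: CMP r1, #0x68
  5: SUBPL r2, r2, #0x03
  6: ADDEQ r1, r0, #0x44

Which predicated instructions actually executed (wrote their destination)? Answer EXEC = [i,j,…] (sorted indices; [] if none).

EXEC = [2,5]

0: ✓ CMP  NZCV=0010
1: · MOVVS
2: ✓ ADDHI  r0←0xca
3: · SUBLT
4: ✓ CMP  NZCV=0011
5: ✓ SUBPL  r2←0x2c
6: · ADDEQ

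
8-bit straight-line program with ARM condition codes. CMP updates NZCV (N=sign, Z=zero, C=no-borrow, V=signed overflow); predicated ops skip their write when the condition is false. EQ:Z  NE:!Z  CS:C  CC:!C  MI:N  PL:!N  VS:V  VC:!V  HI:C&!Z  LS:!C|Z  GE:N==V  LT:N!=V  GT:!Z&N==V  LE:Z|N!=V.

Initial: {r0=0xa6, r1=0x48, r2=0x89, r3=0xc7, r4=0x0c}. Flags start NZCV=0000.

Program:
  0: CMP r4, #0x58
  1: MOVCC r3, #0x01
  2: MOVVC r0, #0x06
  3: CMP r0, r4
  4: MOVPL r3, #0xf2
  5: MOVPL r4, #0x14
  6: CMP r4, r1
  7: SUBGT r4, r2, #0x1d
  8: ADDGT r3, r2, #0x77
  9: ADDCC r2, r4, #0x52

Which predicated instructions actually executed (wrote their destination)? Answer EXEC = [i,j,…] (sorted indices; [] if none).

0: ✓ CMP  NZCV=1000
1: ✓ MOVCC  r3←0x01
2: ✓ MOVVC  r0←0x06
3: ✓ CMP  NZCV=1000
4: · MOVPL
5: · MOVPL
6: ✓ CMP  NZCV=1000
7: · SUBGT
8: · ADDGT
9: ✓ ADDCC  r2←0x5e

EXEC = [1,2,9]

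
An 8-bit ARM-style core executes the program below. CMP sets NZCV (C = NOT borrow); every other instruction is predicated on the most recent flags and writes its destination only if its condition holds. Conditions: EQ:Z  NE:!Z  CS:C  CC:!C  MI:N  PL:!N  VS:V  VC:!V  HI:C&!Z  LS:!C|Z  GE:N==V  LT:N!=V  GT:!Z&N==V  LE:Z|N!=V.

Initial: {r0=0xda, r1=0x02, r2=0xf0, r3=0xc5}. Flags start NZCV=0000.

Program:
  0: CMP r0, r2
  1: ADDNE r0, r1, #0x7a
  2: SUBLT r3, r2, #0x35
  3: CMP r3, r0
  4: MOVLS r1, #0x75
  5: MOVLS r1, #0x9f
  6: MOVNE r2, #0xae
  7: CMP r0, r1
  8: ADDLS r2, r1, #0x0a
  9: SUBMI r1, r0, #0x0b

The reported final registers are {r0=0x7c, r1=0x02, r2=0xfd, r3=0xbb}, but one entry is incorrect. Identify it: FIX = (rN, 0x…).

FIX = (r2, 0xae)

[0] flags=1000 → (cmp)
[1] flags=1000 NE?T → r0=0x7c
[2] flags=1000 LT?T → r3=0xbb
[3] flags=0011 → (cmp)
[4] flags=0011 LS?F → skip
[5] flags=0011 LS?F → skip
[6] flags=0011 NE?T → r2=0xae
[7] flags=0010 → (cmp)
[8] flags=0010 LS?F → skip
[9] flags=0010 MI?F → skip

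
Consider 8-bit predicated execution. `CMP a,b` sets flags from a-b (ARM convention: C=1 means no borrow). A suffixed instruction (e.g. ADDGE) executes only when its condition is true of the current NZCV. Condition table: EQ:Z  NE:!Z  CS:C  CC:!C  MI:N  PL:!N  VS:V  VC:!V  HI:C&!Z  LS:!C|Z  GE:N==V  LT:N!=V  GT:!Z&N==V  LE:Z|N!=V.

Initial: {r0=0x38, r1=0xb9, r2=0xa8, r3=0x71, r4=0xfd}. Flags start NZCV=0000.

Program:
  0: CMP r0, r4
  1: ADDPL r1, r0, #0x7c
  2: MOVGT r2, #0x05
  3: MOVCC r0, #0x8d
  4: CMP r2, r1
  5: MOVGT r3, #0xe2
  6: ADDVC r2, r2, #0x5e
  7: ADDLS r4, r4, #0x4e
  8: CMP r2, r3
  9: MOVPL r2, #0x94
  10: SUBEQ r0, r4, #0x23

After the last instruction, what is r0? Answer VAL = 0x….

VAL = 0x8d

0: ✓ CMP  NZCV=0000
1: ✓ ADDPL  r1←0xb4
2: ✓ MOVGT  r2←0x05
3: ✓ MOVCC  r0←0x8d
4: ✓ CMP  NZCV=0000
5: ✓ MOVGT  r3←0xe2
6: ✓ ADDVC  r2←0x63
7: ✓ ADDLS  r4←0x4b
8: ✓ CMP  NZCV=1001
9: · MOVPL
10: · SUBEQ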